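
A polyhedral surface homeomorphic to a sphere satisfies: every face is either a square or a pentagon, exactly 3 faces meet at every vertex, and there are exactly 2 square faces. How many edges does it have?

24

Let x be the number of pentagons; then F = 2 + x.
Edge–face incidences: 2E = 4·2 + 5·x = 8 + 5x.
Every vertex has degree 3, so 3V = 2E.
Euler: V − E + F = 2 ⇒ (2E)/3 − E + (2 + x) = 2.
Multiply by 6: 2·(2E) − 3·(2E) + 6·(2 + x) = 12, i.e. 12 + 6x − (8 + 5x) = 12.
Collecting terms: x + 4 = 12, so x = 8.
Then 2E = 8 + 5·8 = 48, so E = 24, V = 2E/3 = 16, F = 2 + 8 = 10.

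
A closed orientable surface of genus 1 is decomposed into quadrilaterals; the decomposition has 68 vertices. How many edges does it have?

χ = 2 − 2·1 = 0, and every face is a square so 4F = 2E.
V − E + F = 0 with E = 4F/2 gives 68 − (4/2 − 1)·F = 0, so F = 68 and E = 136.

136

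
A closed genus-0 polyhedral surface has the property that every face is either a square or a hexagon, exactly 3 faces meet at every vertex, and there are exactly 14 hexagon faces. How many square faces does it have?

Let x be the number of squares; then F = 14 + x.
Edge–face incidences: 2E = 6·14 + 4·x = 84 + 4x.
Every vertex has degree 3, so 3V = 2E.
Euler: V − E + F = 2 ⇒ (2E)/3 − E + (14 + x) = 2.
Multiply by 6: 2·(2E) − 3·(2E) + 6·(14 + x) = 12, i.e. 84 + 6x − (84 + 4x) = 12.
Collecting terms: 2x = 12, so x = 6.
Then 2E = 84 + 4·6 = 108, so E = 54, V = 2E/3 = 36, F = 14 + 6 = 20.

6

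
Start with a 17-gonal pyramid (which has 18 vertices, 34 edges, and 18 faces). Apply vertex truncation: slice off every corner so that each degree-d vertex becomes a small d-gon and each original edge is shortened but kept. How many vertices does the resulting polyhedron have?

68

Truncation replaces each original edge-end by a new vertex, so V′ = 2E = 68.
Each original edge survives, and each old vertex of degree d contributes d new edges; summing degrees gives Σd = 2E, so E′ = E + 2E = 3E = 102.
Each original face survives and each original vertex becomes one new face: F′ = F + V = 36.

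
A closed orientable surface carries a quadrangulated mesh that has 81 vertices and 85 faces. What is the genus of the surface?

Every face is a square, so 2E = 4·85 = 340, giving E = 170.
χ = V − E + F = 81 − 170 + 85 = -4.
For a closed orientable surface χ = 2 − 2g, so g = (2 − (-4))/2 = 3.

3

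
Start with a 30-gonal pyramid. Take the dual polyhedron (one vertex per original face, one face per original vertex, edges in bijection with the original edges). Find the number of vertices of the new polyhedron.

31

The base solid has V = 31, E = 60, F = 31.
The dual swaps V and F and preserves E: V′ = F = 31, E′ = E = 60, F′ = V = 31.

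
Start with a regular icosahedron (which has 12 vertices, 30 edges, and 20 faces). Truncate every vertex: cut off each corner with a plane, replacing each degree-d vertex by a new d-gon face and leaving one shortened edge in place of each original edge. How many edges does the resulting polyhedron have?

Truncation replaces each original edge-end by a new vertex, so V′ = 2E = 60.
Each original edge survives, and each old vertex of degree d contributes d new edges; summing degrees gives Σd = 2E, so E′ = E + 2E = 3E = 90.
Each original face survives and each original vertex becomes one new face: F′ = F + V = 32.

90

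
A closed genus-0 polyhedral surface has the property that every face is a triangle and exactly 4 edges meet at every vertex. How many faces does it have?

Each face has 3 edges and each edge borders two faces, so 2E = 3F.
Each vertex has degree 4, so 4V = 2E and hence V = 3F/4.
Euler: V − E + F = 2 ⇒ (3F/4) − (3F/2) + F = 2.
Multiply by 8: (6 − 12 + 8)F = 16, i.e. 2F = 16.
So F = 8, E = 3·8/2 = 12, V = 3·8/4 = 6.

8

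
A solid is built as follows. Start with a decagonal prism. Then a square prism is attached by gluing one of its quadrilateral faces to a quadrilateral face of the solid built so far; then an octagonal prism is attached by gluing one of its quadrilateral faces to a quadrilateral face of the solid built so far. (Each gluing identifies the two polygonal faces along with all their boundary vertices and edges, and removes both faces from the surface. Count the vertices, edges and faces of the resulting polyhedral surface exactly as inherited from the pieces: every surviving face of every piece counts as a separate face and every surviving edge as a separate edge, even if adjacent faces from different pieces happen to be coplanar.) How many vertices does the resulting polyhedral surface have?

36

A decagonal prism: V=20, E=30, F=12.
Attach a square prism (V=8, E=12, F=6) along a 4-gon: merge 4 vertices and 4 edges, delete both glued faces → V=24, E=38, F=16.
Attach an octagonal prism (V=16, E=24, F=10) along a 4-gon: merge 4 vertices and 4 edges, delete both glued faces → V=36, E=58, F=24.
Check: V − E + F = 36 − 58 + 24 = 2.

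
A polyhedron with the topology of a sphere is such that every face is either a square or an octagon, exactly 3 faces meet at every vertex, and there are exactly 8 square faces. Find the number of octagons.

2

Let x be the number of octagons; then F = 8 + x.
Edge–face incidences: 2E = 4·8 + 8·x = 32 + 8x.
Every vertex has degree 3, so 3V = 2E.
Euler: V − E + F = 2 ⇒ (2E)/3 − E + (8 + x) = 2.
Multiply by 6: 2·(2E) − 3·(2E) + 6·(8 + x) = 12, i.e. 48 + 6x − (32 + 8x) = 12.
Collecting terms: −2x + 16 = 12, so −2x = −4, so x = 2.
Then 2E = 32 + 8·2 = 48, so E = 24, V = 2E/3 = 16, F = 8 + 2 = 10.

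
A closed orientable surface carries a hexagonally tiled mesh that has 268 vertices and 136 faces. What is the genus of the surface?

Every face is a hexagon, so 2E = 6·136 = 816, giving E = 408.
χ = V − E + F = 268 − 408 + 136 = -4.
For a closed orientable surface χ = 2 − 2g, so g = (2 − (-4))/2 = 3.

3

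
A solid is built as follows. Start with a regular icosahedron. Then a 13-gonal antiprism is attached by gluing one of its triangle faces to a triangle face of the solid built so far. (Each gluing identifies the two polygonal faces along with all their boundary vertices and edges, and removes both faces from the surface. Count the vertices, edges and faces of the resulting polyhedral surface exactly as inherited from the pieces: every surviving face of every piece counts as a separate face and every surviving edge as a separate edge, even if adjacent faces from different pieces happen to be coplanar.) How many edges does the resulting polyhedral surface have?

A regular icosahedron: V=12, E=30, F=20.
Attach a 13-gonal antiprism (V=26, E=52, F=28) along a 3-gon: merge 3 vertices and 3 edges, delete both glued faces → V=35, E=79, F=46.
Check: V − E + F = 35 − 79 + 46 = 2.

79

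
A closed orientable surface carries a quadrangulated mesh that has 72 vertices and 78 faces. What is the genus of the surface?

Every face is a square, so 2E = 4·78 = 312, giving E = 156.
χ = V − E + F = 72 − 156 + 78 = -6.
For a closed orientable surface χ = 2 − 2g, so g = (2 − (-6))/2 = 4.

4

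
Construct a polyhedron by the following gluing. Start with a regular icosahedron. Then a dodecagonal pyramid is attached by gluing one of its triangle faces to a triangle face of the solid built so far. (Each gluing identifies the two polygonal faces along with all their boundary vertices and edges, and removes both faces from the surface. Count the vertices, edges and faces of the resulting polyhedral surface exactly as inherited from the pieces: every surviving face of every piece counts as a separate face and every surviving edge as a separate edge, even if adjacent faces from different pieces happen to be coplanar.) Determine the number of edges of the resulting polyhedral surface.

A regular icosahedron: V=12, E=30, F=20.
Attach a dodecagonal pyramid (V=13, E=24, F=13) along a 3-gon: merge 3 vertices and 3 edges, delete both glued faces → V=22, E=51, F=31.
Check: V − E + F = 22 − 51 + 31 = 2.

51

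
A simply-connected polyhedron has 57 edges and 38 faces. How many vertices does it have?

Here V − E + F = 2.
V = 2 + E − F = 2 + 57 − 38 = 21.

21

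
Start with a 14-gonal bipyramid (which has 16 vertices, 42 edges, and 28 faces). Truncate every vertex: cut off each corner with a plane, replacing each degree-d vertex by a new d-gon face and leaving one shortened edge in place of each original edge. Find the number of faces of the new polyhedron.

Truncation replaces each original edge-end by a new vertex, so V′ = 2E = 84.
Each original edge survives, and each old vertex of degree d contributes d new edges; summing degrees gives Σd = 2E, so E′ = E + 2E = 3E = 126.
Each original face survives and each original vertex becomes one new face: F′ = F + V = 44.

44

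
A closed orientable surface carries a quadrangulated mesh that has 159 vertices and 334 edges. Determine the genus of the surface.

5

Every face is a square and each edge borders two faces, so 4F = 2·334, giving F = 167.
χ = V − E + F = 159 − 334 + 167 = -8.
For a closed orientable surface χ = 2 − 2g, so g = (2 − (-8))/2 = 5.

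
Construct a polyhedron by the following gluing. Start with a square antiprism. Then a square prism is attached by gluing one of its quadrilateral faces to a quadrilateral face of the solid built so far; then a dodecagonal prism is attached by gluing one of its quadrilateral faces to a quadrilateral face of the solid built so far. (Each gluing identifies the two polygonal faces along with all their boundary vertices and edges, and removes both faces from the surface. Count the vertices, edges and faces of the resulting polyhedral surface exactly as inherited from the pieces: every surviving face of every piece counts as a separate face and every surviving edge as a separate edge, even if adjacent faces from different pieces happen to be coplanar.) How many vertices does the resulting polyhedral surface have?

A square antiprism: V=8, E=16, F=10.
Attach a square prism (V=8, E=12, F=6) along a 4-gon: merge 4 vertices and 4 edges, delete both glued faces → V=12, E=24, F=14.
Attach a dodecagonal prism (V=24, E=36, F=14) along a 4-gon: merge 4 vertices and 4 edges, delete both glued faces → V=32, E=56, F=26.
Check: V − E + F = 32 − 56 + 26 = 2.

32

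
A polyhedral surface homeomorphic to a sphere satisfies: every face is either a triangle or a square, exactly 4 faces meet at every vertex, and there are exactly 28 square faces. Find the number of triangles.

Let x be the number of triangles; then F = 28 + x.
Edge–face incidences: 2E = 4·28 + 3·x = 112 + 3x.
Every vertex has degree 4, so 4V = 2E.
Euler: V − E + F = 2 ⇒ (2E)/4 − E + (28 + x) = 2.
Multiply by 8: 2·(2E) − 4·(2E) + 8·(28 + x) = 16, i.e. 224 + 8x − 2·(112 + 3x) = 16.
Collecting terms: 2x = 16, so x = 8.
Then 2E = 112 + 3·8 = 136, so E = 68, V = 2E/4 = 34, F = 28 + 8 = 36.

8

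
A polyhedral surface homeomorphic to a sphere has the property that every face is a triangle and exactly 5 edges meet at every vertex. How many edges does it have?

Each face has 3 edges and each edge borders two faces, so 2E = 3F.
Each vertex has degree 5, so 5V = 2E and hence V = 3F/5.
Euler: V − E + F = 2 ⇒ (3F/5) − (3F/2) + F = 2.
Multiply by 10: (6 − 15 + 10)F = 20, i.e. 1F = 20.
So F = 20, E = 3·20/2 = 30, V = 3·20/5 = 12.

30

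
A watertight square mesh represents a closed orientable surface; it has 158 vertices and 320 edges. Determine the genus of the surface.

2

Every face is a square and each edge borders two faces, so 4F = 2·320, giving F = 160.
χ = V − E + F = 158 − 320 + 160 = -2.
For a closed orientable surface χ = 2 − 2g, so g = (2 − (-2))/2 = 2.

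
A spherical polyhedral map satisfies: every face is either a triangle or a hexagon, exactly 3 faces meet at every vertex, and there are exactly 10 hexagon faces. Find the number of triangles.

4

Let x be the number of triangles; then F = 10 + x.
Edge–face incidences: 2E = 6·10 + 3·x = 60 + 3x.
Every vertex has degree 3, so 3V = 2E.
Euler: V − E + F = 2 ⇒ (2E)/3 − E + (10 + x) = 2.
Multiply by 6: 2·(2E) − 3·(2E) + 6·(10 + x) = 12, i.e. 60 + 6x − (60 + 3x) = 12.
Collecting terms: 3x = 12, so x = 4.
Then 2E = 60 + 3·4 = 72, so E = 36, V = 2E/3 = 24, F = 10 + 4 = 14.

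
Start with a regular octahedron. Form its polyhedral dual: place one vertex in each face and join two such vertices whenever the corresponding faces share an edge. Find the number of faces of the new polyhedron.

The base solid has V = 6, E = 12, F = 8.
The dual swaps V and F and preserves E: V′ = F = 8, E′ = E = 12, F′ = V = 6.

6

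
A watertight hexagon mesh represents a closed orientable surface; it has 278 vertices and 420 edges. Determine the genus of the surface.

2

Every face is a hexagon and each edge borders two faces, so 6F = 2·420, giving F = 140.
χ = V − E + F = 278 − 420 + 140 = -2.
For a closed orientable surface χ = 2 − 2g, so g = (2 − (-2))/2 = 2.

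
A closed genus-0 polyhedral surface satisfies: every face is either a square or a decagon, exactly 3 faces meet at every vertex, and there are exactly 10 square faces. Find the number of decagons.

2

Let x be the number of decagons; then F = 10 + x.
Edge–face incidences: 2E = 4·10 + 10·x = 40 + 10x.
Every vertex has degree 3, so 3V = 2E.
Euler: V − E + F = 2 ⇒ (2E)/3 − E + (10 + x) = 2.
Multiply by 6: 2·(2E) − 3·(2E) + 6·(10 + x) = 12, i.e. 60 + 6x − (40 + 10x) = 12.
Collecting terms: −4x + 20 = 12, so −4x = −8, so x = 2.
Then 2E = 40 + 10·2 = 60, so E = 30, V = 2E/3 = 20, F = 10 + 2 = 12.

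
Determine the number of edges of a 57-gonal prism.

A prism on an n-gon has two n-gon bases and n rectangular sides: V = 2·57 = 114, E = 3·57 = 171, F = 57 + 2 = 59.

171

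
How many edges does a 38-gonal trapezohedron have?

152

The n-trapezohedron (dual of the n-antiprism) has V = 2·38 + 2 = 78, E = 4·38 = 152, F = 2·38 = 76.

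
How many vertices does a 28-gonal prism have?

A prism on an n-gon has two n-gon bases and n rectangular sides: V = 2·28 = 56, E = 3·28 = 84, F = 28 + 2 = 30.
Check: V − E + F = 56 − 84 + 30 = 2.

56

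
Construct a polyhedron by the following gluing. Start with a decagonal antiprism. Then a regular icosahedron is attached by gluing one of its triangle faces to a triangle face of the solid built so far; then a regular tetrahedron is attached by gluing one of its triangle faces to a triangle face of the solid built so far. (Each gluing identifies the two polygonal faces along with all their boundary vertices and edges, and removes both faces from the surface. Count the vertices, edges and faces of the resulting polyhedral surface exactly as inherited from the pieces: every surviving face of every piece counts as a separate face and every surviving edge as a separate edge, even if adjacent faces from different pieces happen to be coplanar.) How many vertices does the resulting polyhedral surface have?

A decagonal antiprism: V=20, E=40, F=22.
Attach a regular icosahedron (V=12, E=30, F=20) along a 3-gon: merge 3 vertices and 3 edges, delete both glued faces → V=29, E=67, F=40.
Attach a regular tetrahedron (V=4, E=6, F=4) along a 3-gon: merge 3 vertices and 3 edges, delete both glued faces → V=30, E=70, F=42.
Check: V − E + F = 30 − 70 + 42 = 2.

30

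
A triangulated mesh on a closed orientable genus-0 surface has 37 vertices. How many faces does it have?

70

χ = 2 − 2·0 = 2, and every face is a triangle so 3F = 2E.
V − E + F = 2 with E = 3F/2 gives 37 − (3/2 − 1)·F = 2, so F = 70 and E = 105.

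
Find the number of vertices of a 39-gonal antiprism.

78

An antiprism on an n-gon has two n-gon caps and 2n triangles: V = 2·39 = 78, E = 4·39 = 156, F = 2·39 + 2 = 80.
Check: V − E + F = 78 − 156 + 80 = 2.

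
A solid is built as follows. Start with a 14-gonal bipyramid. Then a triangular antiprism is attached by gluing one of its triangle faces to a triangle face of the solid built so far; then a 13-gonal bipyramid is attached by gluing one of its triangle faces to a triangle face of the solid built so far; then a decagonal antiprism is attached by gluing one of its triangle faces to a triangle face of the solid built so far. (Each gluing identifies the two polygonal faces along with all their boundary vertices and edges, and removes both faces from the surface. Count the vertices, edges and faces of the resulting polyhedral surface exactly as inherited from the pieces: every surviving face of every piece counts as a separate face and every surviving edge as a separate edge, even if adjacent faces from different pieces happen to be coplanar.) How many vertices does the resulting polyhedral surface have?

A 14-gonal bipyramid: V=16, E=42, F=28.
Attach a triangular antiprism (V=6, E=12, F=8) along a 3-gon: merge 3 vertices and 3 edges, delete both glued faces → V=19, E=51, F=34.
Attach a 13-gonal bipyramid (V=15, E=39, F=26) along a 3-gon: merge 3 vertices and 3 edges, delete both glued faces → V=31, E=87, F=58.
Attach a decagonal antiprism (V=20, E=40, F=22) along a 3-gon: merge 3 vertices and 3 edges, delete both glued faces → V=48, E=124, F=78.
Check: V − E + F = 48 − 124 + 78 = 2.

48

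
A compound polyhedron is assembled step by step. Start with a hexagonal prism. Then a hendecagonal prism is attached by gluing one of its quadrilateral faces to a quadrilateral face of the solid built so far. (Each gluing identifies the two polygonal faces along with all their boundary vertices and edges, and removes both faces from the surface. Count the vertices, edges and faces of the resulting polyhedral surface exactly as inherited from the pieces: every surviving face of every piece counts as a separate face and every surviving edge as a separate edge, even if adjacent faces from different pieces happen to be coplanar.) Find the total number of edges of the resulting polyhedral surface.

47

A hexagonal prism: V=12, E=18, F=8.
Attach a hendecagonal prism (V=22, E=33, F=13) along a 4-gon: merge 4 vertices and 4 edges, delete both glued faces → V=30, E=47, F=19.
Check: V − E + F = 30 − 47 + 19 = 2.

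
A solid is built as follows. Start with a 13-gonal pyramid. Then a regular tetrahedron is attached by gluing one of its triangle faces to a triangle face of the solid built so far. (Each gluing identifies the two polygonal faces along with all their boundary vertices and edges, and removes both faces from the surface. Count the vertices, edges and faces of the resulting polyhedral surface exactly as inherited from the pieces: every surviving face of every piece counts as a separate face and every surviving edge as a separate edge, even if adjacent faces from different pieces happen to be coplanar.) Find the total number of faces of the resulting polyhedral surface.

16

A 13-gonal pyramid: V=14, E=26, F=14.
Attach a regular tetrahedron (V=4, E=6, F=4) along a 3-gon: merge 3 vertices and 3 edges, delete both glued faces → V=15, E=29, F=16.
Check: V − E + F = 15 − 29 + 16 = 2.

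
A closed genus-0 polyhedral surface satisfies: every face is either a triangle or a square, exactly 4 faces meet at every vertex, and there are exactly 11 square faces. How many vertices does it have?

Let x be the number of triangles; then F = 11 + x.
Edge–face incidences: 2E = 4·11 + 3·x = 44 + 3x.
Every vertex has degree 4, so 4V = 2E.
Euler: V − E + F = 2 ⇒ (2E)/4 − E + (11 + x) = 2.
Multiply by 8: 2·(2E) − 4·(2E) + 8·(11 + x) = 16, i.e. 88 + 8x − 2·(44 + 3x) = 16.
Collecting terms: 2x = 16, so x = 8.
Then 2E = 44 + 3·8 = 68, so E = 34, V = 2E/4 = 17, F = 11 + 8 = 19.

17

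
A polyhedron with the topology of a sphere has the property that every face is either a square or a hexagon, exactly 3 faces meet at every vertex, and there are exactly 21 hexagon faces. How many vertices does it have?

Let x be the number of squares; then F = 21 + x.
Edge–face incidences: 2E = 6·21 + 4·x = 126 + 4x.
Every vertex has degree 3, so 3V = 2E.
Euler: V − E + F = 2 ⇒ (2E)/3 − E + (21 + x) = 2.
Multiply by 6: 2·(2E) − 3·(2E) + 6·(21 + x) = 12, i.e. 126 + 6x − (126 + 4x) = 12.
Collecting terms: 2x = 12, so x = 6.
Then 2E = 126 + 4·6 = 150, so E = 75, V = 2E/3 = 50, F = 21 + 6 = 27.

50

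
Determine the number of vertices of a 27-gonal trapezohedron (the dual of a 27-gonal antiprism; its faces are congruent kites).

The n-trapezohedron (dual of the n-antiprism) has V = 2·27 + 2 = 56, E = 4·27 = 108, F = 2·27 = 54.

56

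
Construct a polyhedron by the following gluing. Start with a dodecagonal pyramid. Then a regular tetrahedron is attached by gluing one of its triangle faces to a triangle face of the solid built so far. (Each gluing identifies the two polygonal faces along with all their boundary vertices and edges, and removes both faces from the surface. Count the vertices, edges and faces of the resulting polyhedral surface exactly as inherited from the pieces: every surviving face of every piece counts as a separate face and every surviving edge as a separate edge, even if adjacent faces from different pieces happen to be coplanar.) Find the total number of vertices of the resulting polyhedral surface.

14

A dodecagonal pyramid: V=13, E=24, F=13.
Attach a regular tetrahedron (V=4, E=6, F=4) along a 3-gon: merge 3 vertices and 3 edges, delete both glued faces → V=14, E=27, F=15.
Check: V − E + F = 14 − 27 + 15 = 2.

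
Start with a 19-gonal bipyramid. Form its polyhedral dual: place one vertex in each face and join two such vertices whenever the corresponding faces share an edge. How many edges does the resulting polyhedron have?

57

The base solid has V = 21, E = 57, F = 38.
The dual swaps V and F and preserves E: V′ = F = 38, E′ = E = 57, F′ = V = 21.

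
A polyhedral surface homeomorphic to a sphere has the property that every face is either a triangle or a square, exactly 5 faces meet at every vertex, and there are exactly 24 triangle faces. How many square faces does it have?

2

Let x be the number of squares; then F = 24 + x.
Edge–face incidences: 2E = 3·24 + 4·x = 72 + 4x.
Every vertex has degree 5, so 5V = 2E.
Euler: V − E + F = 2 ⇒ (2E)/5 − E + (24 + x) = 2.
Multiply by 10: 2·(2E) − 5·(2E) + 10·(24 + x) = 20, i.e. 240 + 10x − 3·(72 + 4x) = 20.
Collecting terms: −2x + 24 = 20, so −2x = −4, so x = 2.
Then 2E = 72 + 4·2 = 80, so E = 40, V = 2E/5 = 16, F = 24 + 2 = 26.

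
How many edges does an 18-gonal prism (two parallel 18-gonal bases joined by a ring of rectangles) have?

A prism on an n-gon has two n-gon bases and n rectangular sides: V = 2·18 = 36, E = 3·18 = 54, F = 18 + 2 = 20.

54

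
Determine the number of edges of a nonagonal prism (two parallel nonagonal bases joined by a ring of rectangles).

27

A prism on an n-gon has two n-gon bases and n rectangular sides: V = 2·9 = 18, E = 3·9 = 27, F = 9 + 2 = 11.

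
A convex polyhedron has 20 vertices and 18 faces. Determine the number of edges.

36

Here V − E + F = 2.
E = V + F − (2) = 20 + 18 − (2) = 36.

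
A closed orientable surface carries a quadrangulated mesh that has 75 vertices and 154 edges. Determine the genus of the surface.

2

Every face is a square and each edge borders two faces, so 4F = 2·154, giving F = 77.
χ = V − E + F = 75 − 154 + 77 = -2.
For a closed orientable surface χ = 2 − 2g, so g = (2 − (-2))/2 = 2.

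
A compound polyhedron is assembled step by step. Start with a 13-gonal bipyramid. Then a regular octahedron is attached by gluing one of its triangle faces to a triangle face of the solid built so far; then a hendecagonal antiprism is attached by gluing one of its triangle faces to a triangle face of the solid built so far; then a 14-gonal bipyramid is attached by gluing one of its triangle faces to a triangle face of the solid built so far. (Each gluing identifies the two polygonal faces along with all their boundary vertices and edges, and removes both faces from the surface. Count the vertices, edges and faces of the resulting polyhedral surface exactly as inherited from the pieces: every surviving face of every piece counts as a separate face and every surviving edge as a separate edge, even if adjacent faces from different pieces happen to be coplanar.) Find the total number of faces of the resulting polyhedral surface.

80

A 13-gonal bipyramid: V=15, E=39, F=26.
Attach a regular octahedron (V=6, E=12, F=8) along a 3-gon: merge 3 vertices and 3 edges, delete both glued faces → V=18, E=48, F=32.
Attach a hendecagonal antiprism (V=22, E=44, F=24) along a 3-gon: merge 3 vertices and 3 edges, delete both glued faces → V=37, E=89, F=54.
Attach a 14-gonal bipyramid (V=16, E=42, F=28) along a 3-gon: merge 3 vertices and 3 edges, delete both glued faces → V=50, E=128, F=80.
Check: V − E + F = 50 − 128 + 80 = 2.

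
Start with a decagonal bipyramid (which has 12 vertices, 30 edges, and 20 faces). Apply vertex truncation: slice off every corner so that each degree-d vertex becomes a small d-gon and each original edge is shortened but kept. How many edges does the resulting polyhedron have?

90

Truncation replaces each original edge-end by a new vertex, so V′ = 2E = 60.
Each original edge survives, and each old vertex of degree d contributes d new edges; summing degrees gives Σd = 2E, so E′ = E + 2E = 3E = 90.
Each original face survives and each original vertex becomes one new face: F′ = F + V = 32.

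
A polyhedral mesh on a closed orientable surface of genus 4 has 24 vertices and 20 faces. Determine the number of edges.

For a closed orientable surface of genus 4, χ = 2 − 2·4 = -6.
E = V + F − (-6) = 24 + 20 − (-6) = 50.

50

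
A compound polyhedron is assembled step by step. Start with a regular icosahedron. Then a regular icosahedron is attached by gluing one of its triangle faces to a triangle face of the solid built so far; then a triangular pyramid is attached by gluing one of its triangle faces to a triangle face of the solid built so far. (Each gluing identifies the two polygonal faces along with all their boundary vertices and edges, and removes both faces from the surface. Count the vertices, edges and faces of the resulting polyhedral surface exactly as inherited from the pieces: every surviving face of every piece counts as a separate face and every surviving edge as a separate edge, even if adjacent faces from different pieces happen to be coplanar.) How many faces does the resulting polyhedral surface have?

A regular icosahedron: V=12, E=30, F=20.
Attach a regular icosahedron (V=12, E=30, F=20) along a 3-gon: merge 3 vertices and 3 edges, delete both glued faces → V=21, E=57, F=38.
Attach a triangular pyramid (V=4, E=6, F=4) along a 3-gon: merge 3 vertices and 3 edges, delete both glued faces → V=22, E=60, F=40.
Check: V − E + F = 22 − 60 + 40 = 2.

40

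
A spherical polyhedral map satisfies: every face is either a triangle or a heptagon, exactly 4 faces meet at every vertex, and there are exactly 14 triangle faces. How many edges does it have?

Let x be the number of heptagons; then F = 14 + x.
Edge–face incidences: 2E = 3·14 + 7·x = 42 + 7x.
Every vertex has degree 4, so 4V = 2E.
Euler: V − E + F = 2 ⇒ (2E)/4 − E + (14 + x) = 2.
Multiply by 8: 2·(2E) − 4·(2E) + 8·(14 + x) = 16, i.e. 112 + 8x − 2·(42 + 7x) = 16.
Collecting terms: −6x + 28 = 16, so −6x = −12, so x = 2.
Then 2E = 42 + 7·2 = 56, so E = 28, V = 2E/4 = 14, F = 14 + 2 = 16.

28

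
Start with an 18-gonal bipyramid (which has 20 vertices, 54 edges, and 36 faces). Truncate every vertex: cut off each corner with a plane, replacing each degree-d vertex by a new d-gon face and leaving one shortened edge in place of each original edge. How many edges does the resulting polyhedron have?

Truncation replaces each original edge-end by a new vertex, so V′ = 2E = 108.
Each original edge survives, and each old vertex of degree d contributes d new edges; summing degrees gives Σd = 2E, so E′ = E + 2E = 3E = 162.
Each original face survives and each original vertex becomes one new face: F′ = F + V = 56.

162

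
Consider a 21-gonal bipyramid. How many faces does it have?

A bipyramid over an n-gon has 2n triangular faces and n + 2 vertices: V = 21 + 2 = 23, E = 3·21 = 63, F = 2·21 = 42.

42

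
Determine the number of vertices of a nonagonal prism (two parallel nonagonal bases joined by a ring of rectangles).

18

A prism on an n-gon has two n-gon bases and n rectangular sides: V = 2·9 = 18, E = 3·9 = 27, F = 9 + 2 = 11.
Check: V − E + F = 18 − 27 + 11 = 2.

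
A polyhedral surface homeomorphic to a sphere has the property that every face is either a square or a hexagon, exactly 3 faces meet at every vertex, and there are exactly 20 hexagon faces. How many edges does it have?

72

Let x be the number of squares; then F = 20 + x.
Edge–face incidences: 2E = 6·20 + 4·x = 120 + 4x.
Every vertex has degree 3, so 3V = 2E.
Euler: V − E + F = 2 ⇒ (2E)/3 − E + (20 + x) = 2.
Multiply by 6: 2·(2E) − 3·(2E) + 6·(20 + x) = 12, i.e. 120 + 6x − (120 + 4x) = 12.
Collecting terms: 2x = 12, so x = 6.
Then 2E = 120 + 4·6 = 144, so E = 72, V = 2E/3 = 48, F = 20 + 6 = 26.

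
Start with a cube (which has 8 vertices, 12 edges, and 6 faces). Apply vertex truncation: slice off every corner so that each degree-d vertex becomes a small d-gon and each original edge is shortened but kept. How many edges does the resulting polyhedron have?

36

Truncation replaces each original edge-end by a new vertex, so V′ = 2E = 24.
Each original edge survives, and each old vertex of degree d contributes d new edges; summing degrees gives Σd = 2E, so E′ = E + 2E = 3E = 36.
Each original face survives and each original vertex becomes one new face: F′ = F + V = 14.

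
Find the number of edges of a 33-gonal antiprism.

An antiprism on an n-gon has two n-gon caps and 2n triangles: V = 2·33 = 66, E = 4·33 = 132, F = 2·33 + 2 = 68.

132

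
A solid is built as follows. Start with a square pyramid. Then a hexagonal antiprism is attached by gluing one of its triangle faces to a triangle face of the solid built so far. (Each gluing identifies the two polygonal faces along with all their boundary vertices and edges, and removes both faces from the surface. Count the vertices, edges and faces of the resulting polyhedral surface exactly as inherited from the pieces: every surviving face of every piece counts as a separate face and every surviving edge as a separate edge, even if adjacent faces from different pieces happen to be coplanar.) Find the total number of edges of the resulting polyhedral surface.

29

A square pyramid: V=5, E=8, F=5.
Attach a hexagonal antiprism (V=12, E=24, F=14) along a 3-gon: merge 3 vertices and 3 edges, delete both glued faces → V=14, E=29, F=17.
Check: V − E + F = 14 − 29 + 17 = 2.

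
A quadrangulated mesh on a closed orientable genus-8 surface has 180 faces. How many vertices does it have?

166

χ = 2 − 2·8 = -14, and every face is a square so 4F = 2E.
E = 4·180/2 = 360. Then V = -14 + E − F = -14 + 360 − 180 = 166.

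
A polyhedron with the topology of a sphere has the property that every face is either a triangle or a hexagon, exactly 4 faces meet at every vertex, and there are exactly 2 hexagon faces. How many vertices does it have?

12

Let x be the number of triangles; then F = 2 + x.
Edge–face incidences: 2E = 6·2 + 3·x = 12 + 3x.
Every vertex has degree 4, so 4V = 2E.
Euler: V − E + F = 2 ⇒ (2E)/4 − E + (2 + x) = 2.
Multiply by 8: 2·(2E) − 4·(2E) + 8·(2 + x) = 16, i.e. 16 + 8x − 2·(12 + 3x) = 16.
Collecting terms: 2x − 8 = 16, so 2x = 24, so x = 12.
Then 2E = 12 + 3·12 = 48, so E = 24, V = 2E/4 = 12, F = 2 + 12 = 14.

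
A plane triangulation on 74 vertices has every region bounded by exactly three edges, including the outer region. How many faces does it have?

In a plane triangulation 3F = 2E and V − E + F = 2, so F = 2V − 4 = 2·74 − 4 = 144.

144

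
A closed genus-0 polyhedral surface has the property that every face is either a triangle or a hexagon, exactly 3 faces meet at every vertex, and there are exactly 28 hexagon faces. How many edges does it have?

Let x be the number of triangles; then F = 28 + x.
Edge–face incidences: 2E = 6·28 + 3·x = 168 + 3x.
Every vertex has degree 3, so 3V = 2E.
Euler: V − E + F = 2 ⇒ (2E)/3 − E + (28 + x) = 2.
Multiply by 6: 2·(2E) − 3·(2E) + 6·(28 + x) = 12, i.e. 168 + 6x − (168 + 3x) = 12.
Collecting terms: 3x = 12, so x = 4.
Then 2E = 168 + 3·4 = 180, so E = 90, V = 2E/3 = 60, F = 28 + 4 = 32.

90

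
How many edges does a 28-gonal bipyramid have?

A bipyramid over an n-gon has 2n triangular faces and n + 2 vertices: V = 28 + 2 = 30, E = 3·28 = 84, F = 2·28 = 56.

84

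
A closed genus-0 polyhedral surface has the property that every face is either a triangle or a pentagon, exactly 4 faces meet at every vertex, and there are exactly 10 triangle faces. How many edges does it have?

20

Let x be the number of pentagons; then F = 10 + x.
Edge–face incidences: 2E = 3·10 + 5·x = 30 + 5x.
Every vertex has degree 4, so 4V = 2E.
Euler: V − E + F = 2 ⇒ (2E)/4 − E + (10 + x) = 2.
Multiply by 8: 2·(2E) − 4·(2E) + 8·(10 + x) = 16, i.e. 80 + 8x − 2·(30 + 5x) = 16.
Collecting terms: −2x + 20 = 16, so −2x = −4, so x = 2.
Then 2E = 30 + 5·2 = 40, so E = 20, V = 2E/4 = 10, F = 10 + 2 = 12.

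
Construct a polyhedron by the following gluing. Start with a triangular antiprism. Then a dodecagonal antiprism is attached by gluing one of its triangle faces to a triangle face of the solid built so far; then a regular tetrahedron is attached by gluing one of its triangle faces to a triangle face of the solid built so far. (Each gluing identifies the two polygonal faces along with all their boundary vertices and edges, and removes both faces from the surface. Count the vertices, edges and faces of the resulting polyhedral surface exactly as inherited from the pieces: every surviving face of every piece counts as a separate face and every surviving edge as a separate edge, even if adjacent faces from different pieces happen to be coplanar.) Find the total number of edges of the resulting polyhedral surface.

A triangular antiprism: V=6, E=12, F=8.
Attach a dodecagonal antiprism (V=24, E=48, F=26) along a 3-gon: merge 3 vertices and 3 edges, delete both glued faces → V=27, E=57, F=32.
Attach a regular tetrahedron (V=4, E=6, F=4) along a 3-gon: merge 3 vertices and 3 edges, delete both glued faces → V=28, E=60, F=34.
Check: V − E + F = 28 − 60 + 34 = 2.

60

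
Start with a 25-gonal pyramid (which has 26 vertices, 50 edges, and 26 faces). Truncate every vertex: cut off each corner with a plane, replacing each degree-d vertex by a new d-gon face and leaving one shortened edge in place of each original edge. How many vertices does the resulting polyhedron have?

100

Truncation replaces each original edge-end by a new vertex, so V′ = 2E = 100.
Each original edge survives, and each old vertex of degree d contributes d new edges; summing degrees gives Σd = 2E, so E′ = E + 2E = 3E = 150.
Each original face survives and each original vertex becomes one new face: F′ = F + V = 52.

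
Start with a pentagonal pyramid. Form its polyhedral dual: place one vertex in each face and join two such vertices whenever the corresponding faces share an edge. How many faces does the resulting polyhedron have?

The base solid has V = 6, E = 10, F = 6.
The dual swaps V and F and preserves E: V′ = F = 6, E′ = E = 10, F′ = V = 6.

6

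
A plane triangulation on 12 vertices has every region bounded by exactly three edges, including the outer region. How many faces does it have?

In a plane triangulation 3F = 2E and V − E + F = 2, so F = 2V − 4 = 2·12 − 4 = 20.

20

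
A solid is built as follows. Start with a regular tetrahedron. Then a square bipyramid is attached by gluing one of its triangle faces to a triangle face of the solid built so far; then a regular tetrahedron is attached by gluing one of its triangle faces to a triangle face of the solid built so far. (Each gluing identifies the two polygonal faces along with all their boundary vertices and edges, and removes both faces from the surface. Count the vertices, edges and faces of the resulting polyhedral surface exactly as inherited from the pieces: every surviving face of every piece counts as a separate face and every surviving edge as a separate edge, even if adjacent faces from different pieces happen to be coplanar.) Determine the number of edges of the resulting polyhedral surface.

A regular tetrahedron: V=4, E=6, F=4.
Attach a square bipyramid (V=6, E=12, F=8) along a 3-gon: merge 3 vertices and 3 edges, delete both glued faces → V=7, E=15, F=10.
Attach a regular tetrahedron (V=4, E=6, F=4) along a 3-gon: merge 3 vertices and 3 edges, delete both glued faces → V=8, E=18, F=12.
Check: V − E + F = 8 − 18 + 12 = 2.

18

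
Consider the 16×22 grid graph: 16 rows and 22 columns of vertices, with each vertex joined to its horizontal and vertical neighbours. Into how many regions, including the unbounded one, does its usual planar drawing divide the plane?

316

The grid has V = 16·22 = 352 vertices and E = 16·21 + 22·15 = 666 edges.
F = 2 − V + E = 2 − 352 + 666 = 316.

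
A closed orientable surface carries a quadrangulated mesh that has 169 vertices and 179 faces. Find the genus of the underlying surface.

Every face is a square, so 2E = 4·179 = 716, giving E = 358.
χ = V − E + F = 169 − 358 + 179 = -10.
For a closed orientable surface χ = 2 − 2g, so g = (2 − (-10))/2 = 6.

6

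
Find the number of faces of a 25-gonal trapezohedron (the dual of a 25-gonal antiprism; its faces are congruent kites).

50

The n-trapezohedron (dual of the n-antiprism) has V = 2·25 + 2 = 52, E = 4·25 = 100, F = 2·25 = 50.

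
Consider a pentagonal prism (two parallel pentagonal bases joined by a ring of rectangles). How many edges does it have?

A prism on an n-gon has two n-gon bases and n rectangular sides: V = 2·5 = 10, E = 3·5 = 15, F = 5 + 2 = 7.

15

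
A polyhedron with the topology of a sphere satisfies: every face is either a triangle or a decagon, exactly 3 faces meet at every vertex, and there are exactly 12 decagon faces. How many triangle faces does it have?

20

Let x be the number of triangles; then F = 12 + x.
Edge–face incidences: 2E = 10·12 + 3·x = 120 + 3x.
Every vertex has degree 3, so 3V = 2E.
Euler: V − E + F = 2 ⇒ (2E)/3 − E + (12 + x) = 2.
Multiply by 6: 2·(2E) − 3·(2E) + 6·(12 + x) = 12, i.e. 72 + 6x − (120 + 3x) = 12.
Collecting terms: 3x − 48 = 12, so 3x = 60, so x = 20.
Then 2E = 120 + 3·20 = 180, so E = 90, V = 2E/3 = 60, F = 12 + 20 = 32.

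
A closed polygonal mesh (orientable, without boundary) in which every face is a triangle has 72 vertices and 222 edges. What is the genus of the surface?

2

Every face is a triangle and each edge borders two faces, so 3F = 2·222, giving F = 148.
χ = V − E + F = 72 − 222 + 148 = -2.
For a closed orientable surface χ = 2 − 2g, so g = (2 − (-2))/2 = 2.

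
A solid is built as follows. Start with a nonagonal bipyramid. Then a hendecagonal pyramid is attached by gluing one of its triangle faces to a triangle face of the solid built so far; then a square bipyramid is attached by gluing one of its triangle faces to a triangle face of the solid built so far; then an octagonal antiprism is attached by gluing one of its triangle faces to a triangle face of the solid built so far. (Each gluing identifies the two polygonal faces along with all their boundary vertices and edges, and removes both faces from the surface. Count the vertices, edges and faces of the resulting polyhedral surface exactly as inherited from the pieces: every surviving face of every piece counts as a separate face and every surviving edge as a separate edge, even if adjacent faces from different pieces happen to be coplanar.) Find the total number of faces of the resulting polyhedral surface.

50

A nonagonal bipyramid: V=11, E=27, F=18.
Attach a hendecagonal pyramid (V=12, E=22, F=12) along a 3-gon: merge 3 vertices and 3 edges, delete both glued faces → V=20, E=46, F=28.
Attach a square bipyramid (V=6, E=12, F=8) along a 3-gon: merge 3 vertices and 3 edges, delete both glued faces → V=23, E=55, F=34.
Attach an octagonal antiprism (V=16, E=32, F=18) along a 3-gon: merge 3 vertices and 3 edges, delete both glued faces → V=36, E=84, F=50.
Check: V − E + F = 36 − 84 + 50 = 2.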